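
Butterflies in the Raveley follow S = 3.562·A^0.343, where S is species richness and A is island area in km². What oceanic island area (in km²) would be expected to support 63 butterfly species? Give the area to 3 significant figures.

4340 km²

63 = 3.562 × A^0.343  ⇒  A^0.343 = 63/3.562 = 17.69
ln A = ln(17.69) / 0.343 = 2.8728 / 0.343 = 8.3755
A = e^8.3755 ≈ 4340 km²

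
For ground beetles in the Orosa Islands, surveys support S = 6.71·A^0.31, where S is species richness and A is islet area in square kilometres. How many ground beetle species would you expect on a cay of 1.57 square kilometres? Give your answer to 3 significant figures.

7.72

S = 6.71 × 1.57^0.31
ln S = ln 6.71 + 0.31 × ln 1.57 = 1.9036 + 0.31 × 0.4511 = 2.0434
S = e^2.0434 ≈ 7.717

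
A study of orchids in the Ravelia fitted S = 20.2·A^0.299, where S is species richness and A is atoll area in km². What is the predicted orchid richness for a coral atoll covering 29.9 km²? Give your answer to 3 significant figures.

55.8

S = 20.2 × 29.9^0.299
ln S = ln 20.2 + 0.299 × ln 29.9 = 3.0057 + 0.299 × 3.3979 = 4.0216
S = e^4.0216 ≈ 55.79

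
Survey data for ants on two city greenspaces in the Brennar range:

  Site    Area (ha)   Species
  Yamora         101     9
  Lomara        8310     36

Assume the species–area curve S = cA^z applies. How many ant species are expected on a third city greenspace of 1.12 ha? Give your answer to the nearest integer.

z = ln(36/9) / ln(8310/101) = 1.3863 / 4.4101 = 0.3143
c = 9 / 101^0.3143 = 9 / 4.266 = 2.11
S₃ = 2.11 × 1.12^0.3143 = 2.11 × 1.036 ≈ 2.186

2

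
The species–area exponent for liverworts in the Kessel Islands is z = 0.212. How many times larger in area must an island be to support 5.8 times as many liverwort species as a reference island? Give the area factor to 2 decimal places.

3990.94

(A₂/A₁)^0.212 = 5.8, so A₂/A₁ = 5.8^(1/0.212) = 5.8^4.717
ln(A₂/A₁) = ln 5.8 / 0.212 = 1.7579 / 0.212 = 8.2918
A₂/A₁ = e^8.2918 ≈ 3991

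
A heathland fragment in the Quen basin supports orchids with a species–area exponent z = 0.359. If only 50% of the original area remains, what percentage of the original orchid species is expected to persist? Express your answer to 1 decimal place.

78.0%

S_new/S_old = (A_new/A_old)^z = 0.5^0.359
= exp(0.359 × ln 0.5) = exp(0.359 × -0.6931) = exp(-0.2488) ≈ 0.7797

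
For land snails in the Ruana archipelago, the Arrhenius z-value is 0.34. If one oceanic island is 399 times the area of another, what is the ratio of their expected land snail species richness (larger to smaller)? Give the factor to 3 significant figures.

7.66

S₂/S₁ = (A₂/A₁)^z = 399^0.34
ln(S₂/S₁) = 0.34 × ln 399 = 0.34 × 5.9890 = 2.0362
S₂/S₁ = e^2.0362 ≈ 7.662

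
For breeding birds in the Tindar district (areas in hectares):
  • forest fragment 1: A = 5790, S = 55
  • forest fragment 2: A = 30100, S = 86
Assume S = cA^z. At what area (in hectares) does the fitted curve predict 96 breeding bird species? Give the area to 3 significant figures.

45200 hectares

z = ln(86/55) / ln(30100/5790) = 0.4470 / 1.6484 = 0.2712
c = 55 / 5790^0.2712 = 55 / 10.48 = 5.248
A = (96/5.248)^(1/0.2712) ⇒ ln A = ln(18.29)/0.2712 = 10.7179
A = e^10.7179 ≈ 45158 hectares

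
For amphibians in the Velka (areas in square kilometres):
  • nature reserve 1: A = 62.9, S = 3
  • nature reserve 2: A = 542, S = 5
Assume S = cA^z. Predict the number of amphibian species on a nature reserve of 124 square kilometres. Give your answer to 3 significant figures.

3.52

z = ln(5/3) / ln(542/62.9) = 0.5108 / 2.1537 = 0.2372
c = 3 / 62.9^0.2372 = 3 / 2.671 = 1.123
S₃ = 1.123 × 124^0.2372 = 1.123 × 3.137 ≈ 3.524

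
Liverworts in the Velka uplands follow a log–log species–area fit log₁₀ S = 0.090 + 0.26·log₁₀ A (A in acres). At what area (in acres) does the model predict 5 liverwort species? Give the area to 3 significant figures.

220 acres

5 = 1.23 × A^0.26  ⇒  A^0.26 = 5/1.23 = 4.064
ln A = ln(4.064) / 0.26 = 1.4022 / 0.26 = 5.3931
A = e^5.3931 ≈ 219.9 acres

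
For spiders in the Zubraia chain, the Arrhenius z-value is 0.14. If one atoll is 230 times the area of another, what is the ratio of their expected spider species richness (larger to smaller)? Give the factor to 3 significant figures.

S₂/S₁ = (A₂/A₁)^z = 230^0.14
ln(S₂/S₁) = 0.14 × ln 230 = 0.14 × 5.4381 = 0.7613
S₂/S₁ = e^0.7613 ≈ 2.141

2.14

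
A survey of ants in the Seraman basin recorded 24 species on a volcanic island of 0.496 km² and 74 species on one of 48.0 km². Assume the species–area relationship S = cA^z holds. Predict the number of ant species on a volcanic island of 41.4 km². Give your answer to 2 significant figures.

z = ln(74/24) / ln(48/0.496) = 1.1260 / 4.5724 = 0.2463
c = 24 / 0.496^0.2463 = 24 / 0.8414 = 28.52
S₃ = 28.52 × 41.4^0.2463 = 28.52 × 2.502 ≈ 71.35

71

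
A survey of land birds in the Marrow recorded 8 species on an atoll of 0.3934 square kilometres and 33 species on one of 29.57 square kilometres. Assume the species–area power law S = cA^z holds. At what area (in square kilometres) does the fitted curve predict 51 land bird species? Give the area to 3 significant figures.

z = ln(33/8) / ln(29.57/0.3934) = 1.4171 / 4.3197 = 0.3280
c = 8 / 0.3934^0.3280 = 8 / 0.7364 = 10.86
A = (51/10.86)^(1/0.3280) ⇒ ln A = ln(4.694)/0.3280 = 4.7138
A = e^4.7138 ≈ 111.5 square kilometres

111 square kilometres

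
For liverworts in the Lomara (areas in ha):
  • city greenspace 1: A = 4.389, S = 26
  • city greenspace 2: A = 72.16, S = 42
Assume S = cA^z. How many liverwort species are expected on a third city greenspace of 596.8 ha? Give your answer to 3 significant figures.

z = ln(42/26) / ln(72.16/4.389) = 0.4796 / 2.7998 = 0.1713
c = 26 / 4.389^0.1713 = 26 / 1.288 = 20.18
S₃ = 20.18 × 596.8^0.1713 = 20.18 × 2.989 ≈ 60.31

60.3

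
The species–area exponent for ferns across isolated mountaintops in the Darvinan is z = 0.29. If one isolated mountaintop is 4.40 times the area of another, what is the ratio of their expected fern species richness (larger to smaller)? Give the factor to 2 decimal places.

1.54

S₂/S₁ = (A₂/A₁)^z = 4.4^0.29
ln(S₂/S₁) = 0.29 × ln 4.4 = 0.29 × 1.4816 = 0.4297
S₂/S₁ = e^0.4297 ≈ 1.537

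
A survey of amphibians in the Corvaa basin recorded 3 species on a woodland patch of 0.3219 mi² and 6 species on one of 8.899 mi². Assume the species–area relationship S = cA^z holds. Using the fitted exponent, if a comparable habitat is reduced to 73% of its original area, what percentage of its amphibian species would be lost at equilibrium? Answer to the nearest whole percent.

6%

z = ln(6/3) / ln(8.899/0.3219) = 0.6931 / 3.3195 = 0.2088
S_new/S_old = (A_new/A_old)^z = 0.73^0.2088 = exp(0.2088 × -0.3147) = 0.9364
Fraction lost = 1 − 0.9364 = 0.0636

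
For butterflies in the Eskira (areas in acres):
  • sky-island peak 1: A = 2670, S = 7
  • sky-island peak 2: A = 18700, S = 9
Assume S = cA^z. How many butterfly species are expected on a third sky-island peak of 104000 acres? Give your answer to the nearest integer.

z = ln(9/7) / ln(18700/2670) = 0.2513 / 1.9464 = 0.1291
c = 7 / 2670^0.1291 = 7 / 2.77 = 2.527
S₃ = 2.527 × 104000^0.1291 = 2.527 × 4.444 ≈ 11.23

11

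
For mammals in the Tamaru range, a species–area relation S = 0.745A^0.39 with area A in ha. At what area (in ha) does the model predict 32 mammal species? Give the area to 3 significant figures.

15400 ha

32 = 0.745 × A^0.39  ⇒  A^0.39 = 32/0.745 = 42.95
ln A = ln(42.95) / 0.39 = 3.7601 / 0.39 = 9.6413
A = e^9.6413 ≈ 15387 ha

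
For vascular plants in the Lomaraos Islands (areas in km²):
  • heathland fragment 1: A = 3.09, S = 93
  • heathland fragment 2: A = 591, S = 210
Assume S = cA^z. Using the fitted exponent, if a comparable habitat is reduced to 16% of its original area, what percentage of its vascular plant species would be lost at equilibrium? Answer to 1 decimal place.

z = ln(210/93) / ln(591/3.09) = 0.8145 / 5.2536 = 0.1550
S_new/S_old = (A_new/A_old)^z = 0.16^0.1550 = exp(0.1550 × -1.8326) = 0.7527
Fraction lost = 1 − 0.7527 = 0.2473

24.7%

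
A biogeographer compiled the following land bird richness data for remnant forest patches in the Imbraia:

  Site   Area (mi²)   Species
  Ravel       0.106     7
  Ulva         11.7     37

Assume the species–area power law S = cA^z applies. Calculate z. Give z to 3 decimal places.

Taking logs: ln S = ln c + z ln A, so z = (ln S₂ − ln S₁)/(ln A₂ − ln A₁).
z = ln(37/7) / ln(11.7/0.106) = ln(5.286) / ln(110.4) = 1.6650 / 4.7039 = 0.3540

0.354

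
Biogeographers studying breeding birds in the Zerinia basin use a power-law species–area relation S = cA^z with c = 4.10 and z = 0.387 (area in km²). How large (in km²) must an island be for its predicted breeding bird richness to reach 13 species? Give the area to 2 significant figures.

13 = 4.1 × A^0.387  ⇒  A^0.387 = 13/4.1 = 3.171
ln A = ln(3.171) / 0.387 = 1.1540 / 0.387 = 2.9818
A = e^2.9818 ≈ 19.72 km²

20 km²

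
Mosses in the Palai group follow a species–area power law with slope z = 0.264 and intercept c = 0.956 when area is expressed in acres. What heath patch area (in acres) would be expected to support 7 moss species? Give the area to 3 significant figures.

7 = 0.956 × A^0.264  ⇒  A^0.264 = 7/0.956 = 7.322
ln A = ln(7.322) / 0.264 = 1.9909 / 0.264 = 7.5413
A = e^7.5413 ≈ 1884 acres

1880 acres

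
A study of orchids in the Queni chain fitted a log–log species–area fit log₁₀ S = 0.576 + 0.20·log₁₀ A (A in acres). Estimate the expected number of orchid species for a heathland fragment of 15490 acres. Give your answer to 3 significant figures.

S = 3.767 × 15490^0.2
ln S = ln 3.767 + 0.2 × ln 15490 = 1.3263 + 0.2 × 9.6479 = 3.2559
S = e^3.2559 ≈ 25.94

25.9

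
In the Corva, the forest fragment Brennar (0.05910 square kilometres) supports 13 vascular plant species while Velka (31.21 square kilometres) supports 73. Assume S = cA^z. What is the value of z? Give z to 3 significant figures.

Taking logs: ln S = ln c + z ln A, so z = (ln S₂ − ln S₁)/(ln A₂ − ln A₁).
z = ln(73/13) / ln(31.21/0.0591) = ln(5.615) / ln(528.1) = 1.7255 / 6.2693 = 0.2752

0.275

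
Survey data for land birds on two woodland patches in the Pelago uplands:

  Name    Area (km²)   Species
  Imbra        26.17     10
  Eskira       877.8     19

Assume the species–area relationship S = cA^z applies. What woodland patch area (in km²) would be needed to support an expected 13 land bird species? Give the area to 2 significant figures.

110 km²

z = ln(19/10) / ln(877.8/26.17) = 0.6419 / 3.5128 = 0.1827
c = 10 / 26.17^0.1827 = 10 / 1.816 = 5.507
A = (13/5.507)^(1/0.1827) ⇒ ln A = ln(2.36)/0.1827 = 4.7005
A = e^4.7005 ≈ 110 km²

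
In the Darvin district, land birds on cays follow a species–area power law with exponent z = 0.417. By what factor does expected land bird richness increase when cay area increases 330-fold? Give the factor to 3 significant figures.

11.2

S₂/S₁ = (A₂/A₁)^z = 330^0.417
ln(S₂/S₁) = 0.417 × ln 330 = 0.417 × 5.7991 = 2.4182
S₂/S₁ = e^2.4182 ≈ 11.23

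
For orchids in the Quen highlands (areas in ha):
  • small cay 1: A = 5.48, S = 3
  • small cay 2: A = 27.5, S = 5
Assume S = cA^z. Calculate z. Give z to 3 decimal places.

0.317

Taking logs: ln S = ln c + z ln A, so z = (ln S₂ − ln S₁)/(ln A₂ − ln A₁).
z = ln(5/3) / ln(27.5/5.48) = ln(1.667) / ln(5.018) = 0.5108 / 1.6131 = 0.3167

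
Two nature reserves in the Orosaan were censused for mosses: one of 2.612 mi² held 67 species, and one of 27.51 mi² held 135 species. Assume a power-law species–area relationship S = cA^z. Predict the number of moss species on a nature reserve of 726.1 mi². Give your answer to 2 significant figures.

z = ln(135/67) / ln(27.51/2.612) = 0.7006 / 2.3544 = 0.2976
c = 67 / 2.612^0.2976 = 67 / 1.331 = 50.35
S₃ = 50.35 × 726.1^0.2976 = 50.35 × 7.101 ≈ 357.5

360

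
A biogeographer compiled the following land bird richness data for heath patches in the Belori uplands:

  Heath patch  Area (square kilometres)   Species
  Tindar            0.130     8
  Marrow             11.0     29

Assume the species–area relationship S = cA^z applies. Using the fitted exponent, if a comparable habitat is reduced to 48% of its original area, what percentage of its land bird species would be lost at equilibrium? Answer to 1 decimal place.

19.2%

z = ln(29/8) / ln(11/0.13) = 1.2879 / 4.4381 = 0.2902
S_new/S_old = (A_new/A_old)^z = 0.48^0.2902 = exp(0.2902 × -0.7340) = 0.8082
Fraction lost = 1 − 0.8082 = 0.1918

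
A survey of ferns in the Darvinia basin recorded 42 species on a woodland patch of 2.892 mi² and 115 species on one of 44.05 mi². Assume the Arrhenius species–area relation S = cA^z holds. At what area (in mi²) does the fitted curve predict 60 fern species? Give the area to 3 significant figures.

7.59 mi²

z = ln(115/42) / ln(44.05/2.892) = 1.0073 / 2.7234 = 0.3699
c = 42 / 2.892^0.3699 = 42 / 1.481 = 28.36
A = (60/28.36)^(1/0.3699) ⇒ ln A = ln(2.116)/0.3699 = 2.0263
A = e^2.0263 ≈ 7.586 mi²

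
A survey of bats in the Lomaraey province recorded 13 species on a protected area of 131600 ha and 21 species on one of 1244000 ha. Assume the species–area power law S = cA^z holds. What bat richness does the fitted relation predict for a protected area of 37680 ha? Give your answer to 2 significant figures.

10

z = ln(21/13) / ln(1244000/131600) = 0.4796 / 2.2463 = 0.2135
c = 13 / 131600^0.2135 = 13 / 12.39 = 1.05
S₃ = 1.05 × 37680^0.2135 = 1.05 × 9.483 ≈ 9.954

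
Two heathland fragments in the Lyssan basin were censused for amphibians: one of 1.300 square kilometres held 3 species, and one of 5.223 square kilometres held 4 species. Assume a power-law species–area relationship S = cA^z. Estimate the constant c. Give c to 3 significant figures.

2.84

z = ln(S₂/S₁) / ln(A₂/A₁) = ln(4/3) / ln(5.223/1.3) = 0.2877 / 1.3907 = 0.2069
c = S₁ / A₁^z = 3 / 1.3^0.2069 = 3 / 1.056 = 2.842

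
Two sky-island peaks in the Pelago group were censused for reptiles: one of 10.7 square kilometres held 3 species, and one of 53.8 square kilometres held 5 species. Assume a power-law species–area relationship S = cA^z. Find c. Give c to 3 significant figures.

1.42

z = ln(S₂/S₁) / ln(A₂/A₁) = ln(5/3) / ln(53.8/10.7) = 0.5108 / 1.6150 = 0.3163
c = S₁ / A₁^z = 3 / 10.7^0.3163 = 3 / 2.116 = 1.418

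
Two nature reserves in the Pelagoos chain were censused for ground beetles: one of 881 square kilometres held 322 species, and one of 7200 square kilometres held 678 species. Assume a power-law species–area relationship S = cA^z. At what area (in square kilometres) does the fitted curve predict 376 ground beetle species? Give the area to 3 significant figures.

1360 square kilometres

z = ln(678/322) / ln(7200/881) = 0.7446 / 2.1008 = 0.3544
c = 322 / 881^0.3544 = 322 / 11.06 = 29.11
A = (376/29.11)^(1/0.3544) ⇒ ln A = ln(12.92)/0.3544 = 7.2185
A = e^7.2185 ≈ 1364 square kilometres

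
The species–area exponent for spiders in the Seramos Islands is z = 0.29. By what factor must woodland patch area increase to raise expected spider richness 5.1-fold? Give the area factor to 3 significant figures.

(A₂/A₁)^0.29 = 5.1, so A₂/A₁ = 5.1^(1/0.29) = 5.1^3.448
ln(A₂/A₁) = ln 5.1 / 0.29 = 1.6292 / 0.29 = 5.6181
A₂/A₁ = e^5.6181 ≈ 275.4

275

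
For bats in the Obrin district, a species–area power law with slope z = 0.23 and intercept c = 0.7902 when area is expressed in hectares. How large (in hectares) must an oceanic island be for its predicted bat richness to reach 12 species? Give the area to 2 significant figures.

12 = 0.7902 × A^0.23  ⇒  A^0.23 = 12/0.7902 = 15.19
ln A = ln(15.19) / 0.23 = 2.7204 / 0.23 = 11.8277
A = e^11.8277 ≈ 136998 hectares

140000 hectares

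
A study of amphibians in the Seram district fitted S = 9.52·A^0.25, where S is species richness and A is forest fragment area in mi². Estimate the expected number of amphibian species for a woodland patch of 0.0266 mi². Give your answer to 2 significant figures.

3.8

S = 9.52 × 0.0266^0.25
ln S = ln 9.52 + 0.25 × ln 0.0266 = 2.2534 + 0.25 × -3.6268 = 1.3467
S = e^1.3467 ≈ 3.845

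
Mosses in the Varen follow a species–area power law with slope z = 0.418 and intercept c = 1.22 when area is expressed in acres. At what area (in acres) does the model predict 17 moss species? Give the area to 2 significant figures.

550 acres

17 = 1.22 × A^0.418  ⇒  A^0.418 = 17/1.22 = 13.93
ln A = ln(13.93) / 0.418 = 2.6344 / 0.418 = 6.3023
A = e^6.3023 ≈ 545.8 acres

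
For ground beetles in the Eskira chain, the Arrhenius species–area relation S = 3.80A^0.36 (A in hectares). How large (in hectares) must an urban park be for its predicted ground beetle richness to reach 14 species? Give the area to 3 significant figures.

14 = 3.8 × A^0.36  ⇒  A^0.36 = 14/3.8 = 3.684
ln A = ln(3.684) / 0.36 = 1.3041 / 0.36 = 3.6224
A = e^3.6224 ≈ 37.43 hectares

37.4 hectares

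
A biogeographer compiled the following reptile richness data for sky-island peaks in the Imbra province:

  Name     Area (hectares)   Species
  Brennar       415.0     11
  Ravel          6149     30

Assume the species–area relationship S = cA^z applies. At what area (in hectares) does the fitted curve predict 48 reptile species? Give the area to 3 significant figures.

21700 hectares

z = ln(30/11) / ln(6149/415) = 1.0033 / 2.6958 = 0.3722
c = 11 / 415^0.3722 = 11 / 9.427 = 1.167
A = (48/1.167)^(1/0.3722) ⇒ ln A = ln(41.14)/0.3722 = 9.9869
A = e^9.9869 ≈ 21740 hectares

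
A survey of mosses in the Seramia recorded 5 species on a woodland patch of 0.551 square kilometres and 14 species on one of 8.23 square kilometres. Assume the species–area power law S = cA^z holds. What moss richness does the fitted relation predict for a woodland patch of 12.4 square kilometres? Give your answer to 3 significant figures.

z = ln(14/5) / ln(8.23/0.551) = 1.0296 / 2.7038 = 0.3808
c = 5 / 0.551^0.3808 = 5 / 0.7969 = 6.274
S₃ = 6.274 × 12.4^0.3808 = 6.274 × 2.608 ≈ 16.37

16.4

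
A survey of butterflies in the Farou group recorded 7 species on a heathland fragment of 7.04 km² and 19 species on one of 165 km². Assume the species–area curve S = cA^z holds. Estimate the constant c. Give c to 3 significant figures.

3.77

z = ln(S₂/S₁) / ln(A₂/A₁) = ln(19/7) / ln(165/7.04) = 0.9985 / 3.1543 = 0.3166
c = S₁ / A₁^z = 7 / 7.04^0.3166 = 7 / 1.855 = 3.774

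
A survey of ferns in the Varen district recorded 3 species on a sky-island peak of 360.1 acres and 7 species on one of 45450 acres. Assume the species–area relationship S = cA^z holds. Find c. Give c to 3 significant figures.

1.07

z = ln(S₂/S₁) / ln(A₂/A₁) = ln(7/3) / ln(45450/360.1) = 0.8473 / 4.8380 = 0.1751
c = S₁ / A₁^z = 3 / 360.1^0.1751 = 3 / 2.804 = 1.07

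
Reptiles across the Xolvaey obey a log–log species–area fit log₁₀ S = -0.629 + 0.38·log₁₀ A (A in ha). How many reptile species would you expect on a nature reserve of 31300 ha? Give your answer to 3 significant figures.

12.0

S = 0.235 × 31300^0.38 = 0.235 × 51.09 ≈ 12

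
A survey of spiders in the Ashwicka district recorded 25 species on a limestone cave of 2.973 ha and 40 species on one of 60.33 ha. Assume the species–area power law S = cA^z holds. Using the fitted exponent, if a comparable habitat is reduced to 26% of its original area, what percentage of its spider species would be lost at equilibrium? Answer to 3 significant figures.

19.0%

z = ln(40/25) / ln(60.33/2.973) = 0.4700 / 3.0103 = 0.1561
S_new/S_old = (A_new/A_old)^z = 0.26^0.1561 = exp(0.1561 × -1.3471) = 0.8103
Fraction lost = 1 − 0.8103 = 0.1897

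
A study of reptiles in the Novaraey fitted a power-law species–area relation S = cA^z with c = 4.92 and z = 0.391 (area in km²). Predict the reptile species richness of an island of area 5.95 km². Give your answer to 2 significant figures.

9.9

S = 4.92 × 5.95^0.391
ln S = ln 4.92 + 0.391 × ln 5.95 = 1.5933 + 0.391 × 1.7834 = 2.2906
S = e^2.2906 ≈ 9.881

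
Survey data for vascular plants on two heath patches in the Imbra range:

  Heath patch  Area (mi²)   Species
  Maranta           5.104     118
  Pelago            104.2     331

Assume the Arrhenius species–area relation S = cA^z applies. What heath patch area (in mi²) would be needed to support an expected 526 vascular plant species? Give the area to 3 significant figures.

404 mi²

z = ln(331/118) / ln(104.2/5.104) = 1.0314 / 3.0163 = 0.3420
c = 118 / 5.104^0.3420 = 118 / 1.746 = 67.58
A = (526/67.58)^(1/0.3420) ⇒ ln A = ln(7.784)/0.3420 = 6.0008
A = e^6.0008 ≈ 403.8 mi²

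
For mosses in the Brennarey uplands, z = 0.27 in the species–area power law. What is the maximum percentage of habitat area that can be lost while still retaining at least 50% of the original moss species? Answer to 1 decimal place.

92.3%

Need (A_new/A_old)^0.27 = 0.5, so A_new/A_old = 0.5^(1/0.27) = 0.5^3.704
ln(A_new/A_old) = ln 0.5 / 0.27 = -0.6931 / 0.27 = -2.5672
A_new/A_old = e^-2.5672 ≈ 0.07675
Fraction that can be lost = 1 − 0.07675 = 0.9233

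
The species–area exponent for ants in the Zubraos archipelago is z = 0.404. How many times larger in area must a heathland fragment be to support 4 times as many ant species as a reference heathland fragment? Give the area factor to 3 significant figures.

30.9

(A₂/A₁)^0.404 = 4, so A₂/A₁ = 4^(1/0.404) = 4^2.475
ln(A₂/A₁) = ln 4 / 0.404 = 1.3863 / 0.404 = 3.4314
A₂/A₁ = e^3.4314 ≈ 30.92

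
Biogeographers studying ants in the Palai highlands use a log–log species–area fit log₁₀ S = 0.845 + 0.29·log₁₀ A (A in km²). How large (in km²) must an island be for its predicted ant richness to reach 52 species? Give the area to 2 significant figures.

1000 km²

52 = 6.998 × A^0.29  ⇒  A^0.29 = 52/6.998 = 7.43
ln A = ln(7.43) / 0.29 = 2.0056 / 0.29 = 6.9157
A = e^6.9157 ≈ 1008 km²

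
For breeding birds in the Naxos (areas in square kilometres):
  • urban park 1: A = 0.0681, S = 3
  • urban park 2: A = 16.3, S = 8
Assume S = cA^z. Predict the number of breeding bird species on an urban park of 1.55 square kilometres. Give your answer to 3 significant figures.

5.25

z = ln(8/3) / ln(16.3/0.0681) = 0.9808 / 5.4779 = 0.1791
c = 3 / 0.0681^0.1791 = 3 / 0.6181 = 4.853
S₃ = 4.853 × 1.55^0.1791 = 4.853 × 1.082 ≈ 5.25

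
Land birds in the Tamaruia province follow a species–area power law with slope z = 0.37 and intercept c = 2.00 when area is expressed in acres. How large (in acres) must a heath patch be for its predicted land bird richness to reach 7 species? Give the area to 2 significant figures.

30 acres

7 = 2 × A^0.37  ⇒  A^0.37 = 7/2 = 3.5
ln A = ln(3.5) / 0.37 = 1.2528 / 0.37 = 3.3858
A = e^3.3858 ≈ 29.54 acres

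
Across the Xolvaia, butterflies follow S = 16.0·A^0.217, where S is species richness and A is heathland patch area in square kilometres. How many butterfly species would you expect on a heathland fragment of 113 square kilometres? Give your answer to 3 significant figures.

S = 16 × 113^0.217 = 16 × 2.789 ≈ 44.63

44.6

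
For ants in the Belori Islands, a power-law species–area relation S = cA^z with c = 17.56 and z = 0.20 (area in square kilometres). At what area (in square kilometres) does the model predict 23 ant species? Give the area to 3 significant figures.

23 = 17.56 × A^0.2  ⇒  A^0.2 = 23/17.56 = 1.31
ln A = ln(1.31) / 0.2 = 0.2699 / 0.2 = 1.3494
A = e^1.3494 ≈ 3.855 square kilometres

3.85 square kilometres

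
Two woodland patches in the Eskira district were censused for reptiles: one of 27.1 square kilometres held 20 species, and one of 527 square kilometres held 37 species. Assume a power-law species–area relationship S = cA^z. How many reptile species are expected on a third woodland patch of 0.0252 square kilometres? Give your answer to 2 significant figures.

4.7

z = ln(37/20) / ln(527/27.1) = 0.6152 / 2.9677 = 0.2073
c = 20 / 27.1^0.2073 = 20 / 1.982 = 10.09
S₃ = 10.09 × 0.0252^0.2073 = 10.09 × 0.4662 ≈ 4.705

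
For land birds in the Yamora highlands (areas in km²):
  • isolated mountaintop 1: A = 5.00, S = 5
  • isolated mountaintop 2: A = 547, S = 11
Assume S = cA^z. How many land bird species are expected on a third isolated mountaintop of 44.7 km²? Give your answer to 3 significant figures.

z = ln(11/5) / ln(547/5) = 0.7885 / 4.6950 = 0.1679
c = 5 / 5^0.1679 = 5 / 1.31 = 3.816
S₃ = 3.816 × 44.7^0.1679 = 3.816 × 1.893 ≈ 7.223

7.22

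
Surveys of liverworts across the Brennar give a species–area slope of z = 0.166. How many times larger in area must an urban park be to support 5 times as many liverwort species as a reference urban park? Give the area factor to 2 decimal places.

16242.87

(A₂/A₁)^0.166 = 5, so A₂/A₁ = 5^(1/0.166) = 5^6.024
ln(A₂/A₁) = ln 5 / 0.166 = 1.6094 / 0.166 = 9.6954
A₂/A₁ = e^9.6954 ≈ 16243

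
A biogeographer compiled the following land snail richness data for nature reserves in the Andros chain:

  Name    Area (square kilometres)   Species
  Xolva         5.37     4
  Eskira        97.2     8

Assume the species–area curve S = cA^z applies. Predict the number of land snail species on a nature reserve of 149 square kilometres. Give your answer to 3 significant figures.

8.86

z = ln(8/4) / ln(97.2/5.37) = 0.6931 / 2.8959 = 0.2394
c = 4 / 5.37^0.2394 = 4 / 1.495 = 2.675
S₃ = 2.675 × 149^0.2394 = 2.675 × 3.312 ≈ 8.861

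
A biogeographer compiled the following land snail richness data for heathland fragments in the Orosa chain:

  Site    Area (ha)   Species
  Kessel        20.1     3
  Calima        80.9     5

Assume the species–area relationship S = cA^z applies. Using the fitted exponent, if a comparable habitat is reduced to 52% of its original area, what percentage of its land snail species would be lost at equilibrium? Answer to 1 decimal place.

z = ln(5/3) / ln(80.9/20.1) = 0.5108 / 1.3925 = 0.3668
S_new/S_old = (A_new/A_old)^z = 0.52^0.3668 = exp(0.3668 × -0.6539) = 0.7867
Fraction lost = 1 − 0.7867 = 0.2133

21.3%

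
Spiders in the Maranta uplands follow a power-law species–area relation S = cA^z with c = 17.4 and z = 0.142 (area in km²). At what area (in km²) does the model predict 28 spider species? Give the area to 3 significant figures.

28 = 17.4 × A^0.142  ⇒  A^0.142 = 28/17.4 = 1.609
ln A = ln(1.609) / 0.142 = 0.4757 / 0.142 = 3.3502
A = e^3.3502 ≈ 28.51 km²

28.5 km²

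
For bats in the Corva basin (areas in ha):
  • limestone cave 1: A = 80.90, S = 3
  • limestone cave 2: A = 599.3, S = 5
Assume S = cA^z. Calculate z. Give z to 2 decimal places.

0.26

Taking logs: ln S = ln c + z ln A, so z = (ln S₂ − ln S₁)/(ln A₂ − ln A₁).
z = ln(5/3) / ln(599.3/80.9) = ln(1.667) / ln(7.408) = 0.5108 / 2.0025 = 0.2551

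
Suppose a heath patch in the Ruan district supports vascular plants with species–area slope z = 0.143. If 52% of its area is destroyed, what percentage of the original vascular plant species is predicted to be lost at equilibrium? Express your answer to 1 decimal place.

S_new/S_old = (A_new/A_old)^z = 0.48^0.143
= exp(0.143 × ln 0.48) = exp(0.143 × -0.7340) = exp(-0.1050) ≈ 0.9004
Fraction lost = 1 − 0.9004 = 0.09964

10.0%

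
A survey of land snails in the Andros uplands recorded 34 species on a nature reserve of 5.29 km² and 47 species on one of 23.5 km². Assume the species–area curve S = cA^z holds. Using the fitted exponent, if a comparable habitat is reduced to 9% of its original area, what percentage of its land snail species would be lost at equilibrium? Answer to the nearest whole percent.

z = ln(47/34) / ln(23.5/5.29) = 0.3238 / 1.4912 = 0.2171
S_new/S_old = (A_new/A_old)^z = 0.09^0.2171 = exp(0.2171 × -2.4079) = 0.5928
Fraction lost = 1 − 0.5928 = 0.4072

41%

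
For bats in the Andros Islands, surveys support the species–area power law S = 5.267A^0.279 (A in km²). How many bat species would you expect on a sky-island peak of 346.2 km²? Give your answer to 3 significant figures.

26.9

S = 5.267 × 346.2^0.279 = 5.267 × 5.111 ≈ 26.92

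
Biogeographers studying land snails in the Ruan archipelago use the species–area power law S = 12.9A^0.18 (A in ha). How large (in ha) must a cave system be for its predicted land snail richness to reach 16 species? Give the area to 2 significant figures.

16 = 12.9 × A^0.18  ⇒  A^0.18 = 16/12.9 = 1.24
ln A = ln(1.24) / 0.18 = 0.2154 / 0.18 = 1.1965
A = e^1.1965 ≈ 3.308 ha

3.3 ha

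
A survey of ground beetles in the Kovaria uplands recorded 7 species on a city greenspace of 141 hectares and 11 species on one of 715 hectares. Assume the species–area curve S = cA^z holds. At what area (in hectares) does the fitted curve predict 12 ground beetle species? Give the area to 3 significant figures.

z = ln(11/7) / ln(715/141) = 0.4520 / 1.6235 = 0.2784
c = 7 / 141^0.2784 = 7 / 3.966 = 1.765
A = (12/1.765)^(1/0.2784) ⇒ ln A = ln(6.799)/0.2784 = 6.8848
A = e^6.8848 ≈ 977.3 hectares

977 hectares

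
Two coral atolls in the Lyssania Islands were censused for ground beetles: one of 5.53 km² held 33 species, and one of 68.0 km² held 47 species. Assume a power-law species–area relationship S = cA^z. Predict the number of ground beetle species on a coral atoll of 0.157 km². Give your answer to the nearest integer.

z = ln(47/33) / ln(68/5.53) = 0.3536 / 2.5093 = 0.1409
c = 33 / 5.53^0.1409 = 33 / 1.273 = 25.93
S₃ = 25.93 × 0.157^0.1409 = 25.93 × 0.7703 ≈ 19.98

20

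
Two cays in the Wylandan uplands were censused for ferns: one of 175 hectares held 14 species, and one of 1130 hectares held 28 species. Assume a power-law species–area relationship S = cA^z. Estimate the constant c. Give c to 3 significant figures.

2.05

z = ln(S₂/S₁) / ln(A₂/A₁) = ln(28/14) / ln(1130/175) = 0.6931 / 1.8652 = 0.3716
c = S₁ / A₁^z = 14 / 175^0.3716 = 14 / 6.817 = 2.054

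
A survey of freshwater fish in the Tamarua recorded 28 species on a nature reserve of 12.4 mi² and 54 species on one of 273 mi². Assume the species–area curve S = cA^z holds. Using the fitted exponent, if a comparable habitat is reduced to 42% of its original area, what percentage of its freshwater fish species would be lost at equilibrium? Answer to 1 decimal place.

z = ln(54/28) / ln(273/12.4) = 0.6568 / 3.0918 = 0.2124
S_new/S_old = (A_new/A_old)^z = 0.42^0.2124 = exp(0.2124 × -0.8675) = 0.8317
Fraction lost = 1 − 0.8317 = 0.1683

16.8%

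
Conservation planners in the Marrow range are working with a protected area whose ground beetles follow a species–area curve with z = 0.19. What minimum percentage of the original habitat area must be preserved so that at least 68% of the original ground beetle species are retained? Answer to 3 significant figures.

Need (A_new/A_old)^0.19 = 0.68, so A_new/A_old = 0.68^(1/0.19) = 0.68^5.263
ln(A_new/A_old) = ln 0.68 / 0.19 = -0.3857 / 0.19 = -2.0298
A_new/A_old = e^-2.0298 ≈ 0.1314

13.1%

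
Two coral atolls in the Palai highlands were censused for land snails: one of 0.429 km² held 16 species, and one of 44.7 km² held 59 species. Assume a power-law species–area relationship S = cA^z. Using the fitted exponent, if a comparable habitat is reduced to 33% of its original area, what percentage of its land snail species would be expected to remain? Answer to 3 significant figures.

73.2%

z = ln(59/16) / ln(44.7/0.429) = 1.3049 / 4.6463 = 0.2809
S_new/S_old = (A_new/A_old)^z = 0.33^0.2809 = exp(0.2809 × -1.1087) = 0.7324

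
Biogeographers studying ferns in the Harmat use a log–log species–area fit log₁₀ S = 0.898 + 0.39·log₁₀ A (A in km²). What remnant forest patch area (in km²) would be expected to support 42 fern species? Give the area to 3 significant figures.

42 = 7.907 × A^0.39  ⇒  A^0.39 = 42/7.907 = 5.312
ln A = ln(5.312) / 0.39 = 1.6699 / 0.39 = 4.2819
A = e^4.2819 ≈ 72.38 km²

72.4 km²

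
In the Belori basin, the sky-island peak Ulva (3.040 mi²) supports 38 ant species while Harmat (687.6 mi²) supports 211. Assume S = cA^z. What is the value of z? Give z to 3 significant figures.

Taking logs: ln S = ln c + z ln A, so z = (ln S₂ − ln S₁)/(ln A₂ − ln A₁).
z = ln(211/38) / ln(687.6/3.04) = ln(5.553) / ln(226.2) = 1.7143 / 5.4213 = 0.3162

0.316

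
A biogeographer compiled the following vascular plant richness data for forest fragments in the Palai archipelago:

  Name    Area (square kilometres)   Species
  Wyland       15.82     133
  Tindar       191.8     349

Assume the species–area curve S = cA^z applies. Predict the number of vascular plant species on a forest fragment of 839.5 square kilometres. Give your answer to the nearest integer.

z = ln(349/133) / ln(191.8/15.82) = 0.9647 / 2.4952 = 0.3866
c = 133 / 15.82^0.3866 = 133 / 2.908 = 45.73
S₃ = 45.73 × 839.5^0.3866 = 45.73 × 13.51 ≈ 617.6

618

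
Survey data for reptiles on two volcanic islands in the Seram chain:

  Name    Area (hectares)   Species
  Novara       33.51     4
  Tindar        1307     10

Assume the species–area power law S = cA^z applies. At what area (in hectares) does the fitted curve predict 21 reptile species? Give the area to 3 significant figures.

25400 hectares

z = ln(10/4) / ln(1307/33.51) = 0.9163 / 3.6636 = 0.2501
c = 4 / 33.51^0.2501 = 4 / 2.407 = 1.662
A = (21/1.662)^(1/0.2501) ⇒ ln A = ln(12.64)/0.2501 = 10.1420
A = e^10.1420 ≈ 25387 hectares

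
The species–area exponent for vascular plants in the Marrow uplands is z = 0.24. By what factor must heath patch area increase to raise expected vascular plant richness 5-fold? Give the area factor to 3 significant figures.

(A₂/A₁)^0.24 = 5, so A₂/A₁ = 5^(1/0.24) = 5^4.167
ln(A₂/A₁) = ln 5 / 0.24 = 1.6094 / 0.24 = 6.7060
A₂/A₁ = e^6.7060 ≈ 817.3

817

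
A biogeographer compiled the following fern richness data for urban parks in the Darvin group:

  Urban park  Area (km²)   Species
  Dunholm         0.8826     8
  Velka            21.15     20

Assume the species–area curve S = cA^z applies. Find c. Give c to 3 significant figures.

8.29

z = ln(S₂/S₁) / ln(A₂/A₁) = ln(20/8) / ln(21.15/0.8826) = 0.9163 / 3.1765 = 0.2885
c = S₁ / A₁^z = 8 / 0.8826^0.2885 = 8 / 0.9646 = 8.293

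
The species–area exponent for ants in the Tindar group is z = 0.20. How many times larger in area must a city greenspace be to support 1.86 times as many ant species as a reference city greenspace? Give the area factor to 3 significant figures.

(A₂/A₁)^0.2 = 1.86, so A₂/A₁ = 1.86^(1/0.2) = 1.86^5
ln(A₂/A₁) = ln 1.86 / 0.2 = 0.6206 / 0.2 = 3.1029
A₂/A₁ = e^3.1029 ≈ 22.26

22.3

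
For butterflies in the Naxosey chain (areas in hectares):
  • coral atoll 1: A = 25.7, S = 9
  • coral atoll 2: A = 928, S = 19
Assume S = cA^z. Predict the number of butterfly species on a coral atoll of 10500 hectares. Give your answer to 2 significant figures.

z = ln(19/9) / ln(928/25.7) = 0.7472 / 3.5865 = 0.2083
c = 9 / 25.7^0.2083 = 9 / 1.967 = 4.576
S₃ = 4.576 × 10500^0.2083 = 4.576 × 6.883 ≈ 31.5

31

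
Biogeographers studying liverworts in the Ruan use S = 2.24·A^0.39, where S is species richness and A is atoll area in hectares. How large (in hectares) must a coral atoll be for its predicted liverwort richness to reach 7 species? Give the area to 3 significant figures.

7 = 2.24 × A^0.39  ⇒  A^0.39 = 7/2.24 = 3.125
ln A = ln(3.125) / 0.39 = 1.1394 / 0.39 = 2.9216
A = e^2.9216 ≈ 18.57 hectares

18.6 hectares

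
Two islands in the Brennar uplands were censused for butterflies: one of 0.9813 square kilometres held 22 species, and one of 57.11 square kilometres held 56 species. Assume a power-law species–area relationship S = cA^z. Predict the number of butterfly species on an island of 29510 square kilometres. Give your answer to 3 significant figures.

z = ln(56/22) / ln(57.11/0.9813) = 0.9343 / 4.0639 = 0.2299
c = 22 / 0.9813^0.2299 = 22 / 0.9957 = 22.1
S₃ = 22.1 × 29510^0.2299 = 22.1 × 10.66 ≈ 235.5

235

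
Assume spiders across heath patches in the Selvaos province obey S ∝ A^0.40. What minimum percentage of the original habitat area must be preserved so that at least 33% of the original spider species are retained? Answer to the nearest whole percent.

Need (A_new/A_old)^0.4 = 0.33, so A_new/A_old = 0.33^(1/0.4) = 0.33^2.5
ln(A_new/A_old) = ln 0.33 / 0.4 = -1.1087 / 0.4 = -2.7717
A_new/A_old = e^-2.7717 ≈ 0.06256

6%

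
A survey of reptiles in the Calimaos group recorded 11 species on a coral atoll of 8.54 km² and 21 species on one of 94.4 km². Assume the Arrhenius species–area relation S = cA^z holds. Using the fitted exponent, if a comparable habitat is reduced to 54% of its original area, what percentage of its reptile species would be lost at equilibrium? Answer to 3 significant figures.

z = ln(21/11) / ln(94.4/8.54) = 0.6466 / 2.4028 = 0.2691
S_new/S_old = (A_new/A_old)^z = 0.54^0.2691 = exp(0.2691 × -0.6162) = 0.8472
Fraction lost = 1 − 0.8472 = 0.1528

15.3%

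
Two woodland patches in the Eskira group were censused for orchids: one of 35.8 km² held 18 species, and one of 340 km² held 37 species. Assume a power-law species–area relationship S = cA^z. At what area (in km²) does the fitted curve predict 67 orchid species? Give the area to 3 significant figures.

z = ln(37/18) / ln(340/35.8) = 0.7205 / 2.2510 = 0.3201
c = 18 / 35.8^0.3201 = 18 / 3.143 = 5.726
A = (67/5.726)^(1/0.3201) ⇒ ln A = ln(11.7)/0.3201 = 7.6839
A = e^7.6839 ≈ 2173 km²

2170 km²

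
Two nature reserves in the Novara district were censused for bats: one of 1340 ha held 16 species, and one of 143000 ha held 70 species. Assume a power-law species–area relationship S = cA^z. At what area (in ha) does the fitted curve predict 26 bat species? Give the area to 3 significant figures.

6230 ha

z = ln(70/16) / ln(143000/1340) = 1.4759 / 4.6702 = 0.3160
c = 16 / 1340^0.3160 = 16 / 9.733 = 1.644
A = (26/1.644)^(1/0.3160) ⇒ ln A = ln(15.82)/0.3160 = 8.7367
A = e^8.7367 ≈ 6227 ha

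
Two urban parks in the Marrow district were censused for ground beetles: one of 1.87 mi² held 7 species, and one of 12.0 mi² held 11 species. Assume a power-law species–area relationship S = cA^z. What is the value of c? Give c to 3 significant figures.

6.01

z = ln(S₂/S₁) / ln(A₂/A₁) = ln(11/7) / ln(12/1.87) = 0.4520 / 1.8590 = 0.2431
c = S₁ / A₁^z = 7 / 1.87^0.2431 = 7 / 1.164 = 6.012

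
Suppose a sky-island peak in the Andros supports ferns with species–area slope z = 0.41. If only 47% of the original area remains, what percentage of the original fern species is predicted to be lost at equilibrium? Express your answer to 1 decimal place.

S_new/S_old = (A_new/A_old)^z = 0.47^0.41
= exp(0.41 × ln 0.47) = exp(0.41 × -0.7550) = exp(-0.3096) ≈ 0.7338
Fraction lost = 1 − 0.7338 = 0.2662

26.6%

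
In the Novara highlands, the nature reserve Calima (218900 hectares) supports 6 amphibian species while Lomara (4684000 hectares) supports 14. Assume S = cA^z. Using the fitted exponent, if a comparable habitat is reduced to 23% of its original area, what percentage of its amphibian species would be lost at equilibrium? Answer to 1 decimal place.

33.4%

z = ln(14/6) / ln(4684000/218900) = 0.8473 / 3.0633 = 0.2766
S_new/S_old = (A_new/A_old)^z = 0.23^0.2766 = exp(0.2766 × -1.4697) = 0.666
Fraction lost = 1 − 0.666 = 0.334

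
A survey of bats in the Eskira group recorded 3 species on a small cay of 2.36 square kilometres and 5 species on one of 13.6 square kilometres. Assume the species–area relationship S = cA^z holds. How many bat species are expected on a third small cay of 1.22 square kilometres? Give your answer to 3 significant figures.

z = ln(5/3) / ln(13.6/2.36) = 0.5108 / 1.7514 = 0.2917
c = 3 / 2.36^0.2917 = 3 / 1.285 = 2.335
S₃ = 2.335 × 1.22^0.2917 = 2.335 × 1.06 ≈ 2.475

2.47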